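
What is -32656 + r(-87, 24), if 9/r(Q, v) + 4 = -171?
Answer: -5714809/175 ≈ -32656.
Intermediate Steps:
r(Q, v) = -9/175 (r(Q, v) = 9/(-4 - 171) = 9/(-175) = 9*(-1/175) = -9/175)
-32656 + r(-87, 24) = -32656 - 9/175 = -5714809/175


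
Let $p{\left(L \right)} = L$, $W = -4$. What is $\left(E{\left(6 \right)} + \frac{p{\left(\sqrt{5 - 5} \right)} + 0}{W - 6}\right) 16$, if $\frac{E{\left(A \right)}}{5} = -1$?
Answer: $-80$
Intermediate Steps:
$E{\left(A \right)} = -5$ ($E{\left(A \right)} = 5 \left(-1\right) = -5$)
$\left(E{\left(6 \right)} + \frac{p{\left(\sqrt{5 - 5} \right)} + 0}{W - 6}\right) 16 = \left(-5 + \frac{\sqrt{5 - 5} + 0}{-4 - 6}\right) 16 = \left(-5 + \frac{\sqrt{0} + 0}{-10}\right) 16 = \left(-5 + \left(0 + 0\right) \left(- \frac{1}{10}\right)\right) 16 = \left(-5 + 0 \left(- \frac{1}{10}\right)\right) 16 = \left(-5 + 0\right) 16 = \left(-5\right) 16 = -80$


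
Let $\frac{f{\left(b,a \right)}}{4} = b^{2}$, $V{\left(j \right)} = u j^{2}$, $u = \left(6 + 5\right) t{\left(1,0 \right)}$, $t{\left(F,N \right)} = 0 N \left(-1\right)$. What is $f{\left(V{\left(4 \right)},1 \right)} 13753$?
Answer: $0$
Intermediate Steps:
$t{\left(F,N \right)} = 0$ ($t{\left(F,N \right)} = 0 \left(-1\right) = 0$)
$u = 0$ ($u = \left(6 + 5\right) 0 = 11 \cdot 0 = 0$)
$V{\left(j \right)} = 0$ ($V{\left(j \right)} = 0 j^{2} = 0$)
$f{\left(b,a \right)} = 4 b^{2}$
$f{\left(V{\left(4 \right)},1 \right)} 13753 = 4 \cdot 0^{2} \cdot 13753 = 4 \cdot 0 \cdot 13753 = 0 \cdot 13753 = 0$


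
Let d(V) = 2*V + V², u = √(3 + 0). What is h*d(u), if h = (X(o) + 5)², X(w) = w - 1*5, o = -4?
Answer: 48 + 32*√3 ≈ 103.43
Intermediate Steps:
X(w) = -5 + w (X(w) = w - 5 = -5 + w)
u = √3 ≈ 1.7320
h = 16 (h = ((-5 - 4) + 5)² = (-9 + 5)² = (-4)² = 16)
d(V) = V² + 2*V
h*d(u) = 16*(√3*(2 + √3)) = 16*√3*(2 + √3)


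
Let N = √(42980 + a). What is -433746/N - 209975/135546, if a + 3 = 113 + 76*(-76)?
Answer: -209975/135546 - 24097*√4146/691 ≈ -2247.0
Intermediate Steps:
a = -5666 (a = -3 + (113 + 76*(-76)) = -3 + (113 - 5776) = -3 - 5663 = -5666)
N = 3*√4146 (N = √(42980 - 5666) = √37314 = 3*√4146 ≈ 193.17)
-433746/N - 209975/135546 = -433746*√4146/12438 - 209975/135546 = -24097*√4146/691 - 209975*1/135546 = -24097*√4146/691 - 209975/135546 = -209975/135546 - 24097*√4146/691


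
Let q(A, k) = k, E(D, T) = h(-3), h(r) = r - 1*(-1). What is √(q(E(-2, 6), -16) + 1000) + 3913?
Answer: 3913 + 2*√246 ≈ 3944.4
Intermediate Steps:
h(r) = 1 + r (h(r) = r + 1 = 1 + r)
E(D, T) = -2 (E(D, T) = 1 - 3 = -2)
√(q(E(-2, 6), -16) + 1000) + 3913 = √(-16 + 1000) + 3913 = √984 + 3913 = 2*√246 + 3913 = 3913 + 2*√246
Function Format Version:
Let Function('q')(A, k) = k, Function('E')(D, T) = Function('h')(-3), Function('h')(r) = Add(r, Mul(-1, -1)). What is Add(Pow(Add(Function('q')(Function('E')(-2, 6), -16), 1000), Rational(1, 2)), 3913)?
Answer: Add(3913, Mul(2, Pow(246, Rational(1, 2)))) ≈ 3944.4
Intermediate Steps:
Function('h')(r) = Add(1, r) (Function('h')(r) = Add(r, 1) = Add(1, r))
Function('E')(D, T) = -2 (Function('E')(D, T) = Add(1, -3) = -2)
Add(Pow(Add(Function('q')(Function('E')(-2, 6), -16), 1000), Rational(1, 2)), 3913) = Add(Pow(Add(-16, 1000), Rational(1, 2)), 3913) = Add(Pow(984, Rational(1, 2)), 3913) = Add(Mul(2, Pow(246, Rational(1, 2))), 3913) = Add(3913, Mul(2, Pow(246, Rational(1, 2))))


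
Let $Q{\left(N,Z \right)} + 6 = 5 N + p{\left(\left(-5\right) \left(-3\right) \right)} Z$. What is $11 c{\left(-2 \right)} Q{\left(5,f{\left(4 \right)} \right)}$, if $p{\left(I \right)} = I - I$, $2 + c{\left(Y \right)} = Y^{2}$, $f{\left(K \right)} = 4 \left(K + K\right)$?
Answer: $418$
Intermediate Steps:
$f{\left(K \right)} = 8 K$ ($f{\left(K \right)} = 4 \cdot 2 K = 8 K$)
$c{\left(Y \right)} = -2 + Y^{2}$
$p{\left(I \right)} = 0$
$Q{\left(N,Z \right)} = -6 + 5 N$ ($Q{\left(N,Z \right)} = -6 + \left(5 N + 0 Z\right) = -6 + \left(5 N + 0\right) = -6 + 5 N$)
$11 c{\left(-2 \right)} Q{\left(5,f{\left(4 \right)} \right)} = 11 \left(-2 + \left(-2\right)^{2}\right) \left(-6 + 5 \cdot 5\right) = 11 \left(-2 + 4\right) \left(-6 + 25\right) = 11 \cdot 2 \cdot 19 = 22 \cdot 19 = 418$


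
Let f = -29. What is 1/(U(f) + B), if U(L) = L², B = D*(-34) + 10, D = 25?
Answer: 1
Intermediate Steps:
B = -840 (B = 25*(-34) + 10 = -850 + 10 = -840)
1/(U(f) + B) = 1/((-29)² - 840) = 1/(841 - 840) = 1/1 = 1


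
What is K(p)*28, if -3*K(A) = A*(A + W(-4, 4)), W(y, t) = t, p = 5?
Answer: -420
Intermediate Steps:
K(A) = -A*(4 + A)/3 (K(A) = -A*(A + 4)/3 = -A*(4 + A)/3)
K(p)*28 = -1/3*5*(4 + 5)*28 = -1/3*5*9*28 = -15*28 = -420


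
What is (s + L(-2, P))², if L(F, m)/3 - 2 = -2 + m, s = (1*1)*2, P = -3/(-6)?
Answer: 49/4 ≈ 12.250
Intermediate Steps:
P = ½ (P = -3*(-⅙) = ½ ≈ 0.50000)
s = 2 (s = 1*2 = 2)
L(F, m) = 3*m (L(F, m) = 6 + 3*(-2 + m) = 6 + (-6 + 3*m) = 3*m)
(s + L(-2, P))² = (2 + 3*(½))² = (2 + 3/2)² = (7/2)² = 49/4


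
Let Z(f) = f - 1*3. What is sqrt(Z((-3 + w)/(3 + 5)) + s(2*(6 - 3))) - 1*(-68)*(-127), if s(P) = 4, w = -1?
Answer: -8636 + sqrt(2)/2 ≈ -8635.3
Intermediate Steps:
Z(f) = -3 + f (Z(f) = f - 3 = -3 + f)
sqrt(Z((-3 + w)/(3 + 5)) + s(2*(6 - 3))) - 1*(-68)*(-127) = sqrt((-3 + (-3 - 1)/(3 + 5)) + 4) - 1*(-68)*(-127) = sqrt((-3 - 4/8) + 4) + 68*(-127) = sqrt((-3 - 4*1/8) + 4) - 8636 = sqrt((-3 - 1/2) + 4) - 8636 = sqrt(-7/2 + 4) - 8636 = sqrt(1/2) - 8636 = sqrt(2)/2 - 8636 = -8636 + sqrt(2)/2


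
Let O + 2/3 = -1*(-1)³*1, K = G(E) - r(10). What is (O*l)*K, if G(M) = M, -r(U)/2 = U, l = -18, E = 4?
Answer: -144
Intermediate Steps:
r(U) = -2*U
K = 24 (K = 4 - (-2)*10 = 4 - 1*(-20) = 4 + 20 = 24)
O = ⅓ (O = -⅔ - 1*(-1)³*1 = -⅔ - 1*(-1)*1 = -⅔ + 1*1 = -⅔ + 1 = ⅓ ≈ 0.33333)
(O*l)*K = ((⅓)*(-18))*24 = -6*24 = -144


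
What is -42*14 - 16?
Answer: -604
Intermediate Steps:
-42*14 - 16 = -588 - 16 = -604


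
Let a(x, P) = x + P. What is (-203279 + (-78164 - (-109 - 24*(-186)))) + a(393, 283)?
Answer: -285122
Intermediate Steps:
a(x, P) = P + x
(-203279 + (-78164 - (-109 - 24*(-186)))) + a(393, 283) = (-203279 + (-78164 - (-109 - 24*(-186)))) + (283 + 393) = (-203279 + (-78164 - (-109 + 4464))) + 676 = (-203279 + (-78164 - 1*4355)) + 676 = (-203279 + (-78164 - 4355)) + 676 = (-203279 - 82519) + 676 = -285798 + 676 = -285122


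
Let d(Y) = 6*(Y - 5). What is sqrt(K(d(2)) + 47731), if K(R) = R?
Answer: sqrt(47713) ≈ 218.43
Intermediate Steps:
d(Y) = -30 + 6*Y (d(Y) = 6*(-5 + Y) = -30 + 6*Y)
sqrt(K(d(2)) + 47731) = sqrt((-30 + 6*2) + 47731) = sqrt((-30 + 12) + 47731) = sqrt(-18 + 47731) = sqrt(47713)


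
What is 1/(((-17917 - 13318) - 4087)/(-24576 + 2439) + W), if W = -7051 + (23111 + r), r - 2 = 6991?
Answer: 7379/170119861 ≈ 4.3375e-5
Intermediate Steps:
r = 6993 (r = 2 + 6991 = 6993)
W = 23053 (W = -7051 + (23111 + 6993) = -7051 + 30104 = 23053)
1/(((-17917 - 13318) - 4087)/(-24576 + 2439) + W) = 1/(((-17917 - 13318) - 4087)/(-24576 + 2439) + 23053) = 1/((-31235 - 4087)/(-22137) + 23053) = 1/(-35322*(-1/22137) + 23053) = 1/(11774/7379 + 23053) = 1/(170119861/7379) = 7379/170119861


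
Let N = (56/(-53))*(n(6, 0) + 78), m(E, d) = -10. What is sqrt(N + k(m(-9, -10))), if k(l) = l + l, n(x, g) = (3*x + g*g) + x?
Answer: 2*I*sqrt(89729)/53 ≈ 11.304*I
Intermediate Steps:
n(x, g) = g**2 + 4*x (n(x, g) = (3*x + g**2) + x = (g**2 + 3*x) + x = g**2 + 4*x)
k(l) = 2*l
N = -5712/53 (N = (56/(-53))*((0**2 + 4*6) + 78) = (56*(-1/53))*((0 + 24) + 78) = -56*(24 + 78)/53 = -56/53*102 = -5712/53 ≈ -107.77)
sqrt(N + k(m(-9, -10))) = sqrt(-5712/53 + 2*(-10)) = sqrt(-5712/53 - 20) = sqrt(-6772/53) = 2*I*sqrt(89729)/53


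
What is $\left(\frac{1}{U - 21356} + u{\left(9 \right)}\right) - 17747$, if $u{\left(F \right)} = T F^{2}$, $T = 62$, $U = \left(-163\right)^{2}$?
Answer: $- \frac{66335424}{5213} \approx -12725.0$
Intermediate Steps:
$U = 26569$
$u{\left(F \right)} = 62 F^{2}$
$\left(\frac{1}{U - 21356} + u{\left(9 \right)}\right) - 17747 = \left(\frac{1}{26569 - 21356} + 62 \cdot 9^{2}\right) - 17747 = \left(\frac{1}{26569 - 21356} + 62 \cdot 81\right) - 17747 = \left(\frac{1}{5213} + 5022\right) - 17747 = \frac{26179687}{5213} - 17747 = - \frac{66335424}{5213}$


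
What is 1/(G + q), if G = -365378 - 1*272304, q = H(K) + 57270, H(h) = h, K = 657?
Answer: -1/579755 ≈ -1.7249e-6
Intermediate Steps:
q = 57927 (q = 657 + 57270 = 57927)
G = -637682 (G = -365378 - 272304 = -637682)
1/(G + q) = 1/(-637682 + 57927) = 1/(-579755) = -1/579755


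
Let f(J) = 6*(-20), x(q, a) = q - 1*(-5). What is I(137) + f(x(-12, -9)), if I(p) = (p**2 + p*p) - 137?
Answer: 37281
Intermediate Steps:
x(q, a) = 5 + q (x(q, a) = q + 5 = 5 + q)
I(p) = -137 + 2*p**2 (I(p) = (p**2 + p**2) - 137 = 2*p**2 - 137 = -137 + 2*p**2)
f(J) = -120
I(137) + f(x(-12, -9)) = (-137 + 2*137**2) - 120 = (-137 + 2*18769) - 120 = (-137 + 37538) - 120 = 37401 - 120 = 37281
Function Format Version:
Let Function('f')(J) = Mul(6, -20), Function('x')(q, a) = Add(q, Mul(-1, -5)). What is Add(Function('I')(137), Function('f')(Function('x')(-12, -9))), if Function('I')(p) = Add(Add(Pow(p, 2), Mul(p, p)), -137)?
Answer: 37281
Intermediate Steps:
Function('x')(q, a) = Add(5, q) (Function('x')(q, a) = Add(q, 5) = Add(5, q))
Function('I')(p) = Add(-137, Mul(2, Pow(p, 2))) (Function('I')(p) = Add(Add(Pow(p, 2), Pow(p, 2)), -137) = Add(Mul(2, Pow(p, 2)), -137) = Add(-137, Mul(2, Pow(p, 2))))
Function('f')(J) = -120
Add(Function('I')(137), Function('f')(Function('x')(-12, -9))) = Add(Add(-137, Mul(2, Pow(137, 2))), -120) = Add(Add(-137, Mul(2, 18769)), -120) = Add(Add(-137, 37538), -120) = Add(37401, -120) = 37281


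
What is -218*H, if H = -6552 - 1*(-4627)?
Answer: 419650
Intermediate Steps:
H = -1925 (H = -6552 + 4627 = -1925)
-218*H = -218*(-1925) = 419650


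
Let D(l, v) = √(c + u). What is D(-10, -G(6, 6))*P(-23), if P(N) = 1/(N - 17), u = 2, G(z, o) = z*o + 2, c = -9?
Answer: -I*√7/40 ≈ -0.066144*I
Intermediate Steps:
G(z, o) = 2 + o*z (G(z, o) = o*z + 2 = 2 + o*z)
P(N) = 1/(-17 + N)
D(l, v) = I*√7 (D(l, v) = √(-9 + 2) = √(-7) = I*√7)
D(-10, -G(6, 6))*P(-23) = (I*√7)/(-17 - 23) = (I*√7)/(-40) = (I*√7)*(-1/40) = -I*√7/40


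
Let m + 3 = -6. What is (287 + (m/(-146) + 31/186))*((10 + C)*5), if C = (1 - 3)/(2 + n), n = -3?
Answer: 1258060/73 ≈ 17234.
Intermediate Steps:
m = -9 (m = -3 - 6 = -9)
C = 2 (C = (1 - 3)/(2 - 3) = -2/(-1) = -2*(-1) = 2)
(287 + (m/(-146) + 31/186))*((10 + C)*5) = (287 + (-9/(-146) + 31/186))*((10 + 2)*5) = (287 + (-9*(-1/146) + 31*(1/186)))*(12*5) = (287 + (9/146 + ⅙))*60 = (287 + 50/219)*60 = (62903/219)*60 = 1258060/73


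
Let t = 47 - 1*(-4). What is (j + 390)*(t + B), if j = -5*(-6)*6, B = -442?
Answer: -222870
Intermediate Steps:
t = 51 (t = 47 + 4 = 51)
j = 180 (j = 30*6 = 180)
(j + 390)*(t + B) = (180 + 390)*(51 - 442) = 570*(-391) = -222870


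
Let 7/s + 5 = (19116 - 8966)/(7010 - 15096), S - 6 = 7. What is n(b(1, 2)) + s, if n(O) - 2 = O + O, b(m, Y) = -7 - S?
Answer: -989321/25290 ≈ -39.119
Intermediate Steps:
S = 13 (S = 6 + 7 = 13)
b(m, Y) = -20 (b(m, Y) = -7 - 1*13 = -7 - 13 = -20)
n(O) = 2 + 2*O (n(O) = 2 + (O + O) = 2 + 2*O)
s = -28301/25290 (s = 7/(-5 + (19116 - 8966)/(7010 - 15096)) = 7/(-5 + 10150/(-8086)) = 7/(-5 + 10150*(-1/8086)) = 7/(-5 - 5075/4043) = 7/(-25290/4043) = 7*(-4043/25290) = -28301/25290 ≈ -1.1191)
n(b(1, 2)) + s = (2 + 2*(-20)) - 28301/25290 = (2 - 40) - 28301/25290 = -38 - 28301/25290 = -989321/25290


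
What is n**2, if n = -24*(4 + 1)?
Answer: 14400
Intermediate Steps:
n = -120 (n = -24*5 = -120)
n**2 = (-120)**2 = 14400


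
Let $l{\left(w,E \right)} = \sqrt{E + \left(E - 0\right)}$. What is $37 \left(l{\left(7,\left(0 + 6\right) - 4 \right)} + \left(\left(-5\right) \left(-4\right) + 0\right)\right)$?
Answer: $814$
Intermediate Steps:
$l{\left(w,E \right)} = \sqrt{2} \sqrt{E}$ ($l{\left(w,E \right)} = \sqrt{E + \left(E + 0\right)} = \sqrt{E + E} = \sqrt{2 E} = \sqrt{2} \sqrt{E}$)
$37 \left(l{\left(7,\left(0 + 6\right) - 4 \right)} + \left(\left(-5\right) \left(-4\right) + 0\right)\right) = 37 \left(\sqrt{2} \sqrt{\left(0 + 6\right) - 4} + \left(\left(-5\right) \left(-4\right) + 0\right)\right) = 37 \left(\sqrt{2} \sqrt{6 - 4} + \left(20 + 0\right)\right) = 37 \left(\sqrt{2} \sqrt{2} + 20\right) = 37 \left(2 + 20\right) = 37 \cdot 22 = 814$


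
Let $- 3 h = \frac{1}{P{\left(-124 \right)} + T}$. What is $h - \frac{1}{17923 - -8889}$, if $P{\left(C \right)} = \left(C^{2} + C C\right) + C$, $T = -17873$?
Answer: $- \frac{65077}{1025961180} \approx -6.343 \cdot 10^{-5}$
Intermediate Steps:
$P{\left(C \right)} = C + 2 C^{2}$ ($P{\left(C \right)} = \left(C^{2} + C^{2}\right) + C = 2 C^{2} + C = C + 2 C^{2}$)
$h = - \frac{1}{38265}$ ($h = - \frac{1}{3 \left(- 124 \left(1 + 2 \left(-124\right)\right) - 17873\right)} = - \frac{1}{3 \left(- 124 \left(1 - 248\right) - 17873\right)} = - \frac{1}{3 \left(\left(-124\right) \left(-247\right) - 17873\right)} = - \frac{1}{3 \left(30628 - 17873\right)} = - \frac{1}{3 \cdot 12755} = \left(- \frac{1}{3}\right) \frac{1}{12755} = - \frac{1}{38265} \approx -2.6134 \cdot 10^{-5}$)
$h - \frac{1}{17923 - -8889} = - \frac{1}{38265} - \frac{1}{17923 - -8889} = - \frac{1}{38265} - \frac{1}{17923 + 8889} = - \frac{1}{38265} - \frac{1}{26812} = - \frac{65077}{1025961180}$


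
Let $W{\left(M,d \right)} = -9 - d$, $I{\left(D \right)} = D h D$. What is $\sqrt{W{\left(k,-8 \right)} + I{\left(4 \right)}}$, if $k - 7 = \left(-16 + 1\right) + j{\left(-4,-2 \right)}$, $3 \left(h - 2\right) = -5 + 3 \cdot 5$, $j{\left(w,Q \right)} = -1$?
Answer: $\frac{\sqrt{759}}{3} \approx 9.1833$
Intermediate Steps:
$h = \frac{16}{3}$ ($h = 2 + \frac{-5 + 3 \cdot 5}{3} = 2 + \frac{-5 + 15}{3} = 2 + \frac{1}{3} \cdot 10 = 2 + \frac{10}{3} = \frac{16}{3} \approx 5.3333$)
$k = -9$ ($k = 7 + \left(\left(-16 + 1\right) - 1\right) = 7 - 16 = -9$)
$I{\left(D \right)} = \frac{16 D^{2}}{3}$ ($I{\left(D \right)} = D \frac{16}{3} D = \frac{16 D}{3} D = \frac{16 D^{2}}{3}$)
$\sqrt{W{\left(k,-8 \right)} + I{\left(4 \right)}} = \sqrt{\left(-9 - -8\right) + \frac{16 \cdot 4^{2}}{3}} = \sqrt{\left(-9 + 8\right) + \frac{16}{3} \cdot 16} = \sqrt{-1 + \frac{256}{3}} = \sqrt{\frac{253}{3}} = \frac{\sqrt{759}}{3}$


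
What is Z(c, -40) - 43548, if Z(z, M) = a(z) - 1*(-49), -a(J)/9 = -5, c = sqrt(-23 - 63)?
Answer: -43454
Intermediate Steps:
c = I*sqrt(86) (c = sqrt(-86) = I*sqrt(86) ≈ 9.2736*I)
a(J) = 45 (a(J) = -9*(-5) = 45)
Z(z, M) = 94 (Z(z, M) = 45 - 1*(-49) = 45 + 49 = 94)
Z(c, -40) - 43548 = 94 - 43548 = -43454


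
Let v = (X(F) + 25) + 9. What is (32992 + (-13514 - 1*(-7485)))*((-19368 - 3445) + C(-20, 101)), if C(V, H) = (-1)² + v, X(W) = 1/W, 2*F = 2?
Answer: -614136251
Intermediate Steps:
F = 1 (F = (½)*2 = 1)
v = 35 (v = (1/1 + 25) + 9 = (1 + 25) + 9 = 26 + 9 = 35)
C(V, H) = 36 (C(V, H) = (-1)² + 35 = 1 + 35 = 36)
(32992 + (-13514 - 1*(-7485)))*((-19368 - 3445) + C(-20, 101)) = (32992 + (-13514 - 1*(-7485)))*((-19368 - 3445) + 36) = (32992 + (-13514 + 7485))*(-22813 + 36) = (32992 - 6029)*(-22777) = 26963*(-22777) = -614136251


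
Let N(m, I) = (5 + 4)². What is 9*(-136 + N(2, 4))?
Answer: -495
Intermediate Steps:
N(m, I) = 81 (N(m, I) = 9² = 81)
9*(-136 + N(2, 4)) = 9*(-136 + 81) = 9*(-55) = -495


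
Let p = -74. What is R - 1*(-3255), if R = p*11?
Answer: 2441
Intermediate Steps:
R = -814 (R = -74*11 = -814)
R - 1*(-3255) = -814 - 1*(-3255) = -814 + 3255 = 2441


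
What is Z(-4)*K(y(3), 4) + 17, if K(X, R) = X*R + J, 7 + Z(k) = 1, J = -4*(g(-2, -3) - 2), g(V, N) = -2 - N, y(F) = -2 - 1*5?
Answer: 161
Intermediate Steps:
y(F) = -7 (y(F) = -2 - 5 = -7)
J = 4 (J = -4*((-2 - 1*(-3)) - 2) = -4*((-2 + 3) - 2) = -4*(1 - 2) = -4*(-1) = 4)
Z(k) = -6 (Z(k) = -7 + 1 = -6)
K(X, R) = 4 + R*X (K(X, R) = X*R + 4 = R*X + 4 = 4 + R*X)
Z(-4)*K(y(3), 4) + 17 = -6*(4 + 4*(-7)) + 17 = -6*(4 - 28) + 17 = -6*(-24) + 17 = 144 + 17 = 161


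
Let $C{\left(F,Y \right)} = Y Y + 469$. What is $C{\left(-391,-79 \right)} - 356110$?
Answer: $-349400$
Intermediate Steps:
$C{\left(F,Y \right)} = 469 + Y^{2}$ ($C{\left(F,Y \right)} = Y^{2} + 469 = 469 + Y^{2}$)
$C{\left(-391,-79 \right)} - 356110 = \left(469 + \left(-79\right)^{2}\right) - 356110 = \left(469 + 6241\right) - 356110 = 6710 - 356110 = -349400$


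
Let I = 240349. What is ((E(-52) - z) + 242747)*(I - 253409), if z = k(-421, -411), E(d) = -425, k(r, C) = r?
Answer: -3170223580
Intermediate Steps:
z = -421
((E(-52) - z) + 242747)*(I - 253409) = ((-425 - 1*(-421)) + 242747)*(240349 - 253409) = ((-425 + 421) + 242747)*(-13060) = (-4 + 242747)*(-13060) = 242743*(-13060) = -3170223580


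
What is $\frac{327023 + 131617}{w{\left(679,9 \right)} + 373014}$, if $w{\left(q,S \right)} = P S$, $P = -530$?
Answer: $\frac{12740}{10229} \approx 1.2455$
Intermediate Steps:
$w{\left(q,S \right)} = - 530 S$
$\frac{327023 + 131617}{w{\left(679,9 \right)} + 373014} = \frac{327023 + 131617}{\left(-530\right) 9 + 373014} = \frac{458640}{-4770 + 373014} = \frac{458640}{368244} = 458640 \cdot \frac{1}{368244} = \frac{12740}{10229}$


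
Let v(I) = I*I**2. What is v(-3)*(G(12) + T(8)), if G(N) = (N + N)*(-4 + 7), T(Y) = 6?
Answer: -2106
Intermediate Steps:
v(I) = I**3
G(N) = 6*N (G(N) = (2*N)*3 = 6*N)
v(-3)*(G(12) + T(8)) = (-3)**3*(6*12 + 6) = -27*(72 + 6) = -27*78 = -2106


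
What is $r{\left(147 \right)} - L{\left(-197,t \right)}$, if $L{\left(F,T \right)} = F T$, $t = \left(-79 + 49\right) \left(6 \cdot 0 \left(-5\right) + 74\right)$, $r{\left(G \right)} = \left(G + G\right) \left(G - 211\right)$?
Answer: $-456156$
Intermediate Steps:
$r{\left(G \right)} = 2 G \left(-211 + G\right)$
$t = -2220$ ($t = - 30 \left(0 \left(-5\right) + 74\right) = - 30 \left(0 + 74\right) = \left(-30\right) 74 = -2220$)
$r{\left(147 \right)} - L{\left(-197,t \right)} = 2 \cdot 147 \left(-211 + 147\right) - \left(-197\right) \left(-2220\right) = 2 \cdot 147 \left(-64\right) - 437340 = -18816 - 437340 = -456156$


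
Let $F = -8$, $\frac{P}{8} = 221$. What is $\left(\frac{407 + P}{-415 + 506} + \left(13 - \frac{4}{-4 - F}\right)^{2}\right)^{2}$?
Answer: $\frac{233447841}{8281} \approx 28191.0$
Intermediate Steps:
$P = 1768$ ($P = 8 \cdot 221 = 1768$)
$\left(\frac{407 + P}{-415 + 506} + \left(13 - \frac{4}{-4 - F}\right)^{2}\right)^{2} = \left(\frac{407 + 1768}{-415 + 506} + \left(13 - \frac{4}{-4 - -8}\right)^{2}\right)^{2} = \left(\frac{2175}{91} + \left(13 - \frac{4}{-4 + 8}\right)^{2}\right)^{2} = \left(2175 \cdot \frac{1}{91} + \left(13 - \frac{4}{4}\right)^{2}\right)^{2} = \left(\frac{2175}{91} + \left(13 - 1\right)^{2}\right)^{2} = \left(\frac{2175}{91} + 12^{2}\right)^{2} = \left(\frac{2175}{91} + 144\right)^{2} = \left(\frac{15279}{91}\right)^{2} = \frac{233447841}{8281}$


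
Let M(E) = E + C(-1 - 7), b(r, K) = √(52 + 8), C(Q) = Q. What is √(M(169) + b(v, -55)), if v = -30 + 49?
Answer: √(161 + 2*√15) ≈ 12.990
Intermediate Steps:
v = 19
b(r, K) = 2*√15 (b(r, K) = √60 = 2*√15)
M(E) = -8 + E (M(E) = E + (-1 - 7) = E - 8 = -8 + E)
√(M(169) + b(v, -55)) = √((-8 + 169) + 2*√15) = √(161 + 2*√15)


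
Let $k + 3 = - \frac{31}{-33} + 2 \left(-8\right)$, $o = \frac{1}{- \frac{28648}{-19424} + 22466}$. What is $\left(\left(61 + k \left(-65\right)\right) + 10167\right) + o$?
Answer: $\frac{20525588455780}{1800183957} \approx 11402.0$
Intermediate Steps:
$o = \frac{2428}{54551029}$ ($o = \frac{1}{\left(-28648\right) \left(- \frac{1}{19424}\right) + 22466} = \frac{1}{\frac{3581}{2428} + 22466} = \frac{1}{\frac{54551029}{2428}} = \frac{2428}{54551029} \approx 4.4509 \cdot 10^{-5}$)
$k = - \frac{596}{33}$ ($k = -3 + \left(- \frac{31}{-33} + 2 \left(-8\right)\right) = -3 - \frac{497}{33} = - \frac{596}{33} \approx -18.061$)
$\left(\left(61 + k \left(-65\right)\right) + 10167\right) + o = \left(\left(61 - - \frac{38740}{33}\right) + 10167\right) + \frac{2428}{54551029} = \left(\left(61 + \frac{38740}{33}\right) + 10167\right) + \frac{2428}{54551029} = \left(\frac{40753}{33} + 10167\right) + \frac{2428}{54551029} = \frac{376264}{33} + \frac{2428}{54551029} = \frac{20525588455780}{1800183957}$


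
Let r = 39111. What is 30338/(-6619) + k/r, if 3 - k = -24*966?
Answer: -344358255/86291903 ≈ -3.9906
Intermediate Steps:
k = 23187 (k = 3 - (-24)*966 = 3 - 1*(-23184) = 3 + 23184 = 23187)
30338/(-6619) + k/r = 30338/(-6619) + 23187/39111 = 30338*(-1/6619) + 23187*(1/39111) = -30338/6619 + 7729/13037 = -344358255/86291903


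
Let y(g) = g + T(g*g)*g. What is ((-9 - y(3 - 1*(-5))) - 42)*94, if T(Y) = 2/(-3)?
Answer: -15134/3 ≈ -5044.7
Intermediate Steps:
T(Y) = -⅔ (T(Y) = 2*(-⅓) = -⅔)
y(g) = g/3 (y(g) = g - 2*g/3 = g/3)
((-9 - y(3 - 1*(-5))) - 42)*94 = ((-9 - (3 - 1*(-5))/3) - 42)*94 = ((-9 - (3 + 5)/3) - 42)*94 = ((-9 - 8/3) - 42)*94 = (-35/3 - 42)*94 = -161/3*94 = -15134/3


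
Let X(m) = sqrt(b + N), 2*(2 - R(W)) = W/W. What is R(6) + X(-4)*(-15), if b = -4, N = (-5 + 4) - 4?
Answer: 3/2 - 45*I ≈ 1.5 - 45.0*I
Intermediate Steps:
N = -5 (N = -1 - 4 = -5)
R(W) = 3/2 (R(W) = 2 - W/(2*W) = 2 - 1/2*1 = 2 - 1/2 = 3/2)
X(m) = 3*I (X(m) = sqrt(-4 - 5) = sqrt(-9) = 3*I)
R(6) + X(-4)*(-15) = 3/2 + (3*I)*(-15) = 3/2 - 45*I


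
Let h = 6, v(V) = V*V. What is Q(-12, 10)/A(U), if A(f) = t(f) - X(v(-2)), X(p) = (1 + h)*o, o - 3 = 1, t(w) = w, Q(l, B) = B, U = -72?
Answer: -⅒ ≈ -0.10000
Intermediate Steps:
v(V) = V²
o = 4 (o = 3 + 1 = 4)
X(p) = 28 (X(p) = (1 + 6)*4 = 7*4 = 28)
A(f) = -28 + f (A(f) = f - 1*28 = f - 28 = -28 + f)
Q(-12, 10)/A(U) = 10/(-28 - 72) = 10/(-100) = 10*(-1/100) = -⅒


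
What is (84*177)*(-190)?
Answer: -2824920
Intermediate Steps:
(84*177)*(-190) = 14868*(-190) = -2824920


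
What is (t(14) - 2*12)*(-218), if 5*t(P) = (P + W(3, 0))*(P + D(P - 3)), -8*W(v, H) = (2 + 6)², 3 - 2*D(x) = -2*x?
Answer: -8502/5 ≈ -1700.4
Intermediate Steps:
D(x) = 3/2 + x (D(x) = 3/2 - (-1)*x = 3/2 + x)
W(v, H) = -8 (W(v, H) = -(2 + 6)²/8 = -⅛*8² = -⅛*64 = -8)
t(P) = (-8 + P)*(-3/2 + 2*P)/5 (t(P) = ((P - 8)*(P + (3/2 + (P - 3))))/5 = ((-8 + P)*(P + (3/2 + (-3 + P))))/5 = ((-8 + P)*(P + (-3/2 + P)))/5 = ((-8 + P)*(-3/2 + 2*P))/5 = (-8 + P)*(-3/2 + 2*P)/5)
(t(14) - 2*12)*(-218) = ((12/5 - 7/2*14 + (⅖)*14²) - 2*12)*(-218) = ((12/5 - 49 + (⅖)*196) - 24)*(-218) = ((12/5 - 49 + 392/5) - 24)*(-218) = (159/5 - 24)*(-218) = (39/5)*(-218) = -8502/5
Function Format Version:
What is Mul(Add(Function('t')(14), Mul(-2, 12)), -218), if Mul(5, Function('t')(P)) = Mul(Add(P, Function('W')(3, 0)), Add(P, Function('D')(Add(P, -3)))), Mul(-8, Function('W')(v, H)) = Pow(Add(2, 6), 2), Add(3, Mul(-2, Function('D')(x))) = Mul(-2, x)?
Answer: Rational(-8502, 5) ≈ -1700.4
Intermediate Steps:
Function('D')(x) = Add(Rational(3, 2), x) (Function('D')(x) = Add(Rational(3, 2), Mul(Rational(-1, 2), Mul(-2, x))) = Add(Rational(3, 2), x))
Function('W')(v, H) = -8 (Function('W')(v, H) = Mul(Rational(-1, 8), Pow(Add(2, 6), 2)) = Mul(Rational(-1, 8), Pow(8, 2)) = Mul(Rational(-1, 8), 64) = -8)
Function('t')(P) = Mul(Rational(1, 5), Add(-8, P), Add(Rational(-3, 2), Mul(2, P))) (Function('t')(P) = Mul(Rational(1, 5), Mul(Add(P, -8), Add(P, Add(Rational(3, 2), Add(P, -3))))) = Mul(Rational(1, 5), Mul(Add(-8, P), Add(P, Add(Rational(3, 2), Add(-3, P))))) = Mul(Rational(1, 5), Mul(Add(-8, P), Add(P, Add(Rational(-3, 2), P)))) = Mul(Rational(1, 5), Mul(Add(-8, P), Add(Rational(-3, 2), Mul(2, P)))) = Mul(Rational(1, 5), Add(-8, P), Add(Rational(-3, 2), Mul(2, P))))
Mul(Add(Function('t')(14), Mul(-2, 12)), -218) = Mul(Add(Add(Rational(12, 5), Mul(Rational(-7, 2), 14), Mul(Rational(2, 5), Pow(14, 2))), Mul(-2, 12)), -218) = Mul(Add(Add(Rational(12, 5), -49, Mul(Rational(2, 5), 196)), -24), -218) = Mul(Add(Add(Rational(12, 5), -49, Rational(392, 5)), -24), -218) = Mul(Add(Rational(159, 5), -24), -218) = Mul(Rational(39, 5), -218) = Rational(-8502, 5)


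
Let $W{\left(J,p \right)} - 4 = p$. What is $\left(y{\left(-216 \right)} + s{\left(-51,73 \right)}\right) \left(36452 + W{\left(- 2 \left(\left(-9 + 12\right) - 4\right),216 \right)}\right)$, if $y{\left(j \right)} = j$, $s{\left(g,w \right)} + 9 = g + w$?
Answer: $-7444416$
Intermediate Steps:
$W{\left(J,p \right)} = 4 + p$
$s{\left(g,w \right)} = -9 + g + w$ ($s{\left(g,w \right)} = -9 + \left(g + w\right) = -9 + g + w$)
$\left(y{\left(-216 \right)} + s{\left(-51,73 \right)}\right) \left(36452 + W{\left(- 2 \left(\left(-9 + 12\right) - 4\right),216 \right)}\right) = \left(-216 - -13\right) \left(36452 + \left(4 + 216\right)\right) = \left(-216 + 13\right) \left(36452 + 220\right) = \left(-203\right) 36672 = -7444416$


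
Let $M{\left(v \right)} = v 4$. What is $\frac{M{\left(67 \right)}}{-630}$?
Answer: $- \frac{134}{315} \approx -0.4254$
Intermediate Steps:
$M{\left(v \right)} = 4 v$
$\frac{M{\left(67 \right)}}{-630} = \frac{4 \cdot 67}{-630} = 268 \left(- \frac{1}{630}\right) = - \frac{134}{315}$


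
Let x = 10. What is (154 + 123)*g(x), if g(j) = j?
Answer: 2770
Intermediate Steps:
(154 + 123)*g(x) = (154 + 123)*10 = 277*10 = 2770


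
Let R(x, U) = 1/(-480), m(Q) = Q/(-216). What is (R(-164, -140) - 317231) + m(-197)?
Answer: -1370433989/4320 ≈ -3.1723e+5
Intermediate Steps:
m(Q) = -Q/216 (m(Q) = Q*(-1/216) = -Q/216)
R(x, U) = -1/480
(R(-164, -140) - 317231) + m(-197) = (-1/480 - 317231) - 1/216*(-197) = -152270881/480 + 197/216 = -1370433989/4320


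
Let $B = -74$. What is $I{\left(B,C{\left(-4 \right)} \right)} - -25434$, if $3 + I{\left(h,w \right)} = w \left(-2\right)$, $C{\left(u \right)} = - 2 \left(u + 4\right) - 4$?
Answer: $25439$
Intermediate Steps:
$C{\left(u \right)} = -12 - 2 u$ ($C{\left(u \right)} = - 2 \left(4 + u\right) - 4 = \left(-8 - 2 u\right) - 4 = -12 - 2 u$)
$I{\left(h,w \right)} = -3 - 2 w$ ($I{\left(h,w \right)} = -3 + w \left(-2\right) = -3 - 2 w$)
$I{\left(B,C{\left(-4 \right)} \right)} - -25434 = \left(-3 - 2 \left(-12 - -8\right)\right) - -25434 = \left(-3 - 2 \left(-12 + 8\right)\right) + 25434 = \left(-3 - -8\right) + 25434 = \left(-3 + 8\right) + 25434 = 5 + 25434 = 25439$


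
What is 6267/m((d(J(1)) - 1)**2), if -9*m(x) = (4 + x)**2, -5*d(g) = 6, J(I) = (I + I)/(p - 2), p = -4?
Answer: -35251875/48841 ≈ -721.77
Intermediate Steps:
J(I) = -I/3 (J(I) = (I + I)/(-4 - 2) = (2*I)/(-6) = (2*I)*(-1/6) = -I/3)
d(g) = -6/5 (d(g) = -1/5*6 = -6/5)
m(x) = -(4 + x)**2/9
6267/m((d(J(1)) - 1)**2) = 6267/((-(4 + (-6/5 - 1)**2)**2/9)) = 6267/((-(4 + (-11/5)**2)**2/9)) = 6267/((-(4 + 121/25)**2/9)) = 6267/((-(221/25)**2/9)) = 6267/((-1/9*48841/625)) = 6267/(-48841/5625) = 6267*(-5625/48841) = -35251875/48841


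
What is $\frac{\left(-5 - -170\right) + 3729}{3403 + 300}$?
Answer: $\frac{3894}{3703} \approx 1.0516$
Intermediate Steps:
$\frac{\left(-5 - -170\right) + 3729}{3403 + 300} = \frac{\left(-5 + 170\right) + 3729}{3703} = \left(165 + 3729\right) \frac{1}{3703} = 3894 \cdot \frac{1}{3703} = \frac{3894}{3703}$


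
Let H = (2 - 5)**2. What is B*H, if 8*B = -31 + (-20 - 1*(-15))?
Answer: -81/2 ≈ -40.500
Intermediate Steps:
H = 9 (H = (-3)**2 = 9)
B = -9/2 (B = (-31 + (-20 - 1*(-15)))/8 = (-31 + (-20 + 15))/8 = (-31 - 5)/8 = (1/8)*(-36) = -9/2 ≈ -4.5000)
B*H = -9/2*9 = -81/2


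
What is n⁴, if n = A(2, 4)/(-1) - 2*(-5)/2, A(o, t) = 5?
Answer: 0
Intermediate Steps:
n = 0 (n = 5/(-1) - 2*(-5)/2 = 5*(-1) + 10*(½) = -5 + 5 = 0)
n⁴ = 0⁴ = 0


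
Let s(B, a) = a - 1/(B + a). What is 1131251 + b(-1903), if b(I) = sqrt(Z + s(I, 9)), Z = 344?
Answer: 1131251 + 3*sqrt(140699578)/1894 ≈ 1.1313e+6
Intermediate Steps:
b(I) = sqrt(344 + (80 + 9*I)/(9 + I)) (b(I) = sqrt(344 + (-1 + 9**2 + I*9)/(I + 9)) = sqrt(344 + (-1 + 81 + 9*I)/(9 + I)) = sqrt(344 + (80 + 9*I)/(9 + I)))
1131251 + b(-1903) = 1131251 + sqrt((3176 + 353*(-1903))/(9 - 1903)) = 1131251 + sqrt((3176 - 671759)/(-1894)) = 1131251 + sqrt(-1/1894*(-668583)) = 1131251 + sqrt(668583/1894) = 1131251 + 3*sqrt(140699578)/1894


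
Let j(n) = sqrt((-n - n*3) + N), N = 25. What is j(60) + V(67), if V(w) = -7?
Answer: -7 + I*sqrt(215) ≈ -7.0 + 14.663*I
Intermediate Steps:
j(n) = sqrt(25 - 4*n) (j(n) = sqrt((-n - n*3) + 25) = sqrt((-n - 3*n) + 25) = sqrt(-4*n + 25) = sqrt(25 - 4*n))
j(60) + V(67) = sqrt(25 - 4*60) - 7 = sqrt(25 - 240) - 7 = sqrt(-215) - 7 = I*sqrt(215) - 7 = -7 + I*sqrt(215)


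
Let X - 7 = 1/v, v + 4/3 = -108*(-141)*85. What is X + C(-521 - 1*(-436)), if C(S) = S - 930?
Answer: -3914201085/3883136 ≈ -1008.0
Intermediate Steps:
C(S) = -930 + S
v = 3883136/3 (v = -4/3 - 108*(-141)*85 = -4/3 + 15228*85 = -4/3 + 1294380 = 3883136/3 ≈ 1.2944e+6)
X = 27181955/3883136 (X = 7 + 1/(3883136/3) = 7 + 3/3883136 = 27181955/3883136 ≈ 7.0000)
X + C(-521 - 1*(-436)) = 27181955/3883136 + (-930 + (-521 - 1*(-436))) = 27181955/3883136 + (-930 + (-521 + 436)) = 27181955/3883136 + (-930 - 85) = 27181955/3883136 - 1015 = -3914201085/3883136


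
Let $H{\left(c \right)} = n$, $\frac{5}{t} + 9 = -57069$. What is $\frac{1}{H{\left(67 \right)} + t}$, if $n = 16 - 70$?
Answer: $- \frac{57078}{3082217} \approx -0.018518$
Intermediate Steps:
$t = - \frac{5}{57078}$ ($t = \frac{5}{-9 - 57069} = \frac{5}{-57078} = 5 \left(- \frac{1}{57078}\right) = - \frac{5}{57078} \approx -8.7599 \cdot 10^{-5}$)
$n = -54$
$H{\left(c \right)} = -54$
$\frac{1}{H{\left(67 \right)} + t} = \frac{1}{-54 - \frac{5}{57078}} = \frac{1}{- \frac{3082217}{57078}} = - \frac{57078}{3082217}$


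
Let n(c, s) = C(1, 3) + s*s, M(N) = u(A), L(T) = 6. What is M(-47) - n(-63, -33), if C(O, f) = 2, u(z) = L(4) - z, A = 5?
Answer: -1090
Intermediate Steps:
u(z) = 6 - z
M(N) = 1 (M(N) = 6 - 1*5 = 6 - 5 = 1)
n(c, s) = 2 + s**2 (n(c, s) = 2 + s*s = 2 + s**2)
M(-47) - n(-63, -33) = 1 - (2 + (-33)**2) = 1 - (2 + 1089) = 1 - 1*1091 = 1 - 1091 = -1090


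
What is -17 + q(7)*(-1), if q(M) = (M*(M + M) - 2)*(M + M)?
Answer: -1361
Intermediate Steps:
q(M) = 2*M*(-2 + 2*M²) (q(M) = (M*(2*M) - 2)*(2*M) = (2*M² - 2)*(2*M) = (-2 + 2*M²)*(2*M) = 2*M*(-2 + 2*M²))
-17 + q(7)*(-1) = -17 + (4*7*(-1 + 7²))*(-1) = -17 + (4*7*(-1 + 49))*(-1) = -17 + (4*7*48)*(-1) = -17 + 1344*(-1) = -17 - 1344 = -1361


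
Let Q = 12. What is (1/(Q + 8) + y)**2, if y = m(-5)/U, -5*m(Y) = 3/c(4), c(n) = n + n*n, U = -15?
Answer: 169/62500 ≈ 0.0027040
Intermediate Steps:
c(n) = n + n**2
m(Y) = -3/100 (m(Y) = -3/(5*(4*(1 + 4))) = -3/(5*(4*5)) = -3/(5*20) = -1/5*3/20 = -3/100)
y = 1/500 (y = -3/100/(-15) = -3/100*(-1/15) = 1/500 ≈ 0.0020000)
(1/(Q + 8) + y)**2 = (1/(12 + 8) + 1/500)**2 = (1/20 + 1/500)**2 = (13/250)**2 = 169/62500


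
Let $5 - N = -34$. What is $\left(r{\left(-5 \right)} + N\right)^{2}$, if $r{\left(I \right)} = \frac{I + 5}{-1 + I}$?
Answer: $1521$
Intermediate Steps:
$r{\left(I \right)} = \frac{5 + I}{-1 + I}$
$N = 39$ ($N = 5 - -34 = 5 + 34 = 39$)
$\left(r{\left(-5 \right)} + N\right)^{2} = \left(\frac{5 - 5}{-1 - 5} + 39\right)^{2} = \left(\frac{1}{-6} \cdot 0 + 39\right)^{2} = \left(\left(- \frac{1}{6}\right) 0 + 39\right)^{2} = \left(0 + 39\right)^{2} = 39^{2} = 1521$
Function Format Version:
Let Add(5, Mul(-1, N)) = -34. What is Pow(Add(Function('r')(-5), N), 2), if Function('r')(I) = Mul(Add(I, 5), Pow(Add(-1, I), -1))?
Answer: 1521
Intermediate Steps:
Function('r')(I) = Mul(Pow(Add(-1, I), -1), Add(5, I)) (Function('r')(I) = Mul(Add(5, I), Pow(Add(-1, I), -1)) = Mul(Pow(Add(-1, I), -1), Add(5, I)))
N = 39 (N = Add(5, Mul(-1, -34)) = Add(5, 34) = 39)
Pow(Add(Function('r')(-5), N), 2) = Pow(Add(Mul(Pow(Add(-1, -5), -1), Add(5, -5)), 39), 2) = Pow(Add(Mul(Pow(-6, -1), 0), 39), 2) = Pow(Add(Mul(Rational(-1, 6), 0), 39), 2) = Pow(Add(0, 39), 2) = Pow(39, 2) = 1521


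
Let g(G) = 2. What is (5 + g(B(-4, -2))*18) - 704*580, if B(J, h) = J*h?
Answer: -408279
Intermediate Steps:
(5 + g(B(-4, -2))*18) - 704*580 = (5 + 2*18) - 704*580 = (5 + 36) - 408320 = 41 - 408320 = -408279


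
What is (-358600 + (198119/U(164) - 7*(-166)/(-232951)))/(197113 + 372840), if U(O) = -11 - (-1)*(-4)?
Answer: -1299195465599/1991566819545 ≈ -0.65235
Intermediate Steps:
U(O) = -15 (U(O) = -11 - 1*4 = -11 - 4 = -15)
(-358600 + (198119/U(164) - 7*(-166)/(-232951)))/(197113 + 372840) = (-358600 + (198119/(-15) - 7*(-166)/(-232951)))/(197113 + 372840) = (-358600 + (198119*(-1/15) + 1162*(-1/232951)))/569953 = (-358600 + (-198119/15 - 1162/232951))*(1/569953) = (-358600 - 46152036599/3494265)*(1/569953) = -1299195465599/3494265*1/569953 = -1299195465599/1991566819545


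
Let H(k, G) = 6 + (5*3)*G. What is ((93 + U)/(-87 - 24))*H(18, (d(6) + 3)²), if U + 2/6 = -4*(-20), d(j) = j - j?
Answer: -658/3 ≈ -219.33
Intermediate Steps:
d(j) = 0
U = 239/3 (U = -⅓ - 4*(-20) = -⅓ + 80 = 239/3 ≈ 79.667)
H(k, G) = 6 + 15*G
((93 + U)/(-87 - 24))*H(18, (d(6) + 3)²) = ((93 + 239/3)/(-87 - 24))*(6 + 15*(0 + 3)²) = ((518/3)/(-111))*(6 + 15*3²) = ((518/3)*(-1/111))*(6 + 15*9) = -14*(6 + 135)/9 = -14/9*141 = -658/3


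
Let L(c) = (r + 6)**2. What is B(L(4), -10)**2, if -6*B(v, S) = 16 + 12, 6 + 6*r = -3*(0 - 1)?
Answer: 196/9 ≈ 21.778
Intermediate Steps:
r = -1/2 (r = -1 + (-3*(0 - 1))/6 = -1 + (-3*(-1))/6 = -1 + (1/6)*3 = -1 + 1/2 = -1/2 ≈ -0.50000)
L(c) = 121/4 (L(c) = (-1/2 + 6)**2 = (11/2)**2 = 121/4)
B(v, S) = -14/3 (B(v, S) = -(16 + 12)/6 = -1/6*28 = -14/3)
B(L(4), -10)**2 = (-14/3)**2 = 196/9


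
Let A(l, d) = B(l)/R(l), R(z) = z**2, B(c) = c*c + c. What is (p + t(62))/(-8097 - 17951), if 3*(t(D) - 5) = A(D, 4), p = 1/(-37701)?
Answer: -12478969/60886210176 ≈ -0.00020496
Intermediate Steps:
B(c) = c + c**2 (B(c) = c**2 + c = c + c**2)
p = -1/37701 ≈ -2.6525e-5
A(l, d) = (1 + l)/l (A(l, d) = (l*(1 + l))/(l**2) = (l*(1 + l))/l**2 = (1 + l)/l)
t(D) = 5 + (1 + D)/(3*D) (t(D) = 5 + ((1 + D)/D)/3 = 5 + (1 + D)/(3*D))
(p + t(62))/(-8097 - 17951) = (-1/37701 + (1/3)*(1 + 16*62)/62)/(-8097 - 17951) = (-1/37701 + (1/3)*(1/62)*(1 + 992))/(-26048) = (-1/37701 + (1/3)*(1/62)*993)*(-1/26048) = (-1/37701 + 331/62)*(-1/26048) = (12478969/2337462)*(-1/26048) = -12478969/60886210176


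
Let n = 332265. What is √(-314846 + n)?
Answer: √17419 ≈ 131.98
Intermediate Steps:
√(-314846 + n) = √(-314846 + 332265) = √17419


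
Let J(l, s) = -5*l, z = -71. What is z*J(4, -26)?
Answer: 1420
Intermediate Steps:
z*J(4, -26) = -(-355)*4 = -71*(-20) = 1420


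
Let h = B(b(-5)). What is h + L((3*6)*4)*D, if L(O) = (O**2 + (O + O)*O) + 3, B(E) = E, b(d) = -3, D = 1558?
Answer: 24234687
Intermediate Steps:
h = -3
L(O) = 3 + 3*O**2 (L(O) = (O**2 + (2*O)*O) + 3 = (O**2 + 2*O**2) + 3 = 3*O**2 + 3 = 3 + 3*O**2)
h + L((3*6)*4)*D = -3 + (3 + 3*((3*6)*4)**2)*1558 = -3 + (3 + 3*(18*4)**2)*1558 = -3 + (3 + 3*72**2)*1558 = -3 + (3 + 3*5184)*1558 = -3 + (3 + 15552)*1558 = -3 + 15555*1558 = -3 + 24234690 = 24234687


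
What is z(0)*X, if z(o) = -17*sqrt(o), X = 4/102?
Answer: 0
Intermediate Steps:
X = 2/51 (X = 4*(1/102) = 2/51 ≈ 0.039216)
z(0)*X = -17*sqrt(0)*(2/51) = -17*0*(2/51) = 0*(2/51) = 0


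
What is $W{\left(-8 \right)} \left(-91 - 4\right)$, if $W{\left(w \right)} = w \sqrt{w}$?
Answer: $1520 i \sqrt{2} \approx 2149.6 i$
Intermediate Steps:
$W{\left(w \right)} = w^{\frac{3}{2}}$
$W{\left(-8 \right)} \left(-91 - 4\right) = \left(-8\right)^{\frac{3}{2}} \left(-91 - 4\right) = - 16 i \sqrt{2} \left(-95\right) = 1520 i \sqrt{2}$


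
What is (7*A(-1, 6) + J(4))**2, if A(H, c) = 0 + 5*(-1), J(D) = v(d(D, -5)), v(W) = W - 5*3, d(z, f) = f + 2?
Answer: 2809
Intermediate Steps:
d(z, f) = 2 + f
v(W) = -15 + W (v(W) = W - 15 = -15 + W)
J(D) = -18 (J(D) = -15 + (2 - 5) = -15 - 3 = -18)
A(H, c) = -5 (A(H, c) = 0 - 5 = -5)
(7*A(-1, 6) + J(4))**2 = (7*(-5) - 18)**2 = (-35 - 18)**2 = (-53)**2 = 2809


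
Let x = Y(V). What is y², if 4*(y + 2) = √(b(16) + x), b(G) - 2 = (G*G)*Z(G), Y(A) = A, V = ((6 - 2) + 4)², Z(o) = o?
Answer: 2113/8 - √4162 ≈ 199.61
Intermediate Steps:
V = 64 (V = (4 + 4)² = 8² = 64)
x = 64
b(G) = 2 + G³ (b(G) = 2 + (G*G)*G = 2 + G²*G = 2 + G³)
y = -2 + √4162/4 (y = -2 + √((2 + 16³) + 64)/4 = -2 + √((2 + 4096) + 64)/4 = -2 + √(4098 + 64)/4 = -2 + √4162/4 ≈ 14.128)
y² = (-2 + √4162/4)²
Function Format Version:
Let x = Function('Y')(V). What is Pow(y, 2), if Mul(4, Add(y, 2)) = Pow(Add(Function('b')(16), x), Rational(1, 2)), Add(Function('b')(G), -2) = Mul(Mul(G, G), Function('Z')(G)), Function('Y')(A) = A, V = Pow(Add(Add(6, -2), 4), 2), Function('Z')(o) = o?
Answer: Add(Rational(2113, 8), Mul(-1, Pow(4162, Rational(1, 2)))) ≈ 199.61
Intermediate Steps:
V = 64 (V = Pow(Add(4, 4), 2) = Pow(8, 2) = 64)
x = 64
Function('b')(G) = Add(2, Pow(G, 3)) (Function('b')(G) = Add(2, Mul(Mul(G, G), G)) = Add(2, Mul(Pow(G, 2), G)) = Add(2, Pow(G, 3)))
y = Add(-2, Mul(Rational(1, 4), Pow(4162, Rational(1, 2)))) (y = Add(-2, Mul(Rational(1, 4), Pow(Add(Add(2, Pow(16, 3)), 64), Rational(1, 2)))) = Add(-2, Mul(Rational(1, 4), Pow(Add(Add(2, 4096), 64), Rational(1, 2)))) = Add(-2, Mul(Rational(1, 4), Pow(Add(4098, 64), Rational(1, 2)))) = Add(-2, Mul(Rational(1, 4), Pow(4162, Rational(1, 2)))) ≈ 14.128)
Pow(y, 2) = Pow(Add(-2, Mul(Rational(1, 4), Pow(4162, Rational(1, 2)))), 2)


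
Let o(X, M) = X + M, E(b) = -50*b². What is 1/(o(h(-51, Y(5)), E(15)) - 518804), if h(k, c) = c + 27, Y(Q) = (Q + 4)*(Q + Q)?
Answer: -1/529937 ≈ -1.8870e-6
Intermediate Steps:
Y(Q) = 2*Q*(4 + Q) (Y(Q) = (4 + Q)*(2*Q) = 2*Q*(4 + Q))
h(k, c) = 27 + c
o(X, M) = M + X
1/(o(h(-51, Y(5)), E(15)) - 518804) = 1/((-50*15² + (27 + 2*5*(4 + 5))) - 518804) = 1/((-50*225 + (27 + 2*5*9)) - 518804) = 1/((-11250 + (27 + 90)) - 518804) = 1/((-11250 + 117) - 518804) = 1/(-11133 - 518804) = 1/(-529937) = -1/529937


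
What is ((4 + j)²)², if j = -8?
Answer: 256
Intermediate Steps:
((4 + j)²)² = ((4 - 8)²)² = ((-4)²)² = 16² = 256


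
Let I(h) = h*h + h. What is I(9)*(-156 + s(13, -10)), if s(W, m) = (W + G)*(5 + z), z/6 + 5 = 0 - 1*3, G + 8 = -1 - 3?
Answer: -17910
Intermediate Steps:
G = -12 (G = -8 + (-1 - 3) = -8 - 4 = -12)
z = -48 (z = -30 + 6*(0 - 1*3) = -30 + 6*(0 - 3) = -30 + 6*(-3) = -30 - 18 = -48)
I(h) = h + h² (I(h) = h² + h = h + h²)
s(W, m) = 516 - 43*W (s(W, m) = (W - 12)*(5 - 48) = (-12 + W)*(-43) = 516 - 43*W)
I(9)*(-156 + s(13, -10)) = (9*(1 + 9))*(-156 + (516 - 43*13)) = (9*10)*(-156 + (516 - 559)) = 90*(-156 - 43) = 90*(-199) = -17910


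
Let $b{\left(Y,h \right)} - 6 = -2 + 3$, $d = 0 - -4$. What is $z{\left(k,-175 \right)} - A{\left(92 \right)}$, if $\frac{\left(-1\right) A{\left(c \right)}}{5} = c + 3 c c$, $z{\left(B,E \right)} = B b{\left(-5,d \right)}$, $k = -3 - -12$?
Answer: $127483$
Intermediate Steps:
$d = 4$ ($d = 0 + 4 = 4$)
$b{\left(Y,h \right)} = 7$ ($b{\left(Y,h \right)} = 6 + \left(-2 + 3\right) = 6 + 1 = 7$)
$k = 9$ ($k = -3 + 12 = 9$)
$z{\left(B,E \right)} = 7 B$ ($z{\left(B,E \right)} = B 7 = 7 B$)
$A{\left(c \right)} = - 15 c^{2} - 5 c$ ($A{\left(c \right)} = - 5 \left(c + 3 c c\right) = - 5 \left(c + 3 c^{2}\right) = - 15 c^{2} - 5 c$)
$z{\left(k,-175 \right)} - A{\left(92 \right)} = 7 \cdot 9 - \left(-5\right) 92 \left(1 + 3 \cdot 92\right) = 63 - \left(-5\right) 92 \left(1 + 276\right) = 63 - \left(-5\right) 92 \cdot 277 = 63 - -127420 = 63 + 127420 = 127483$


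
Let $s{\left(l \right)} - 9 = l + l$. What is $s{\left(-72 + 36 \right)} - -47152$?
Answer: $47089$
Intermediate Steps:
$s{\left(l \right)} = 9 + 2 l$ ($s{\left(l \right)} = 9 + \left(l + l\right) = 9 + 2 l$)
$s{\left(-72 + 36 \right)} - -47152 = \left(9 + 2 \left(-72 + 36\right)\right) - -47152 = \left(9 + 2 \left(-36\right)\right) + 47152 = \left(9 - 72\right) + 47152 = -63 + 47152 = 47089$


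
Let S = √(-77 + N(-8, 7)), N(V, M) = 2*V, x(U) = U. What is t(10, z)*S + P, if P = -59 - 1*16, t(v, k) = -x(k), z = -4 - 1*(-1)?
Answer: -75 + 3*I*√93 ≈ -75.0 + 28.931*I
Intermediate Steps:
z = -3 (z = -4 + 1 = -3)
t(v, k) = -k
P = -75 (P = -59 - 16 = -75)
S = I*√93 (S = √(-77 + 2*(-8)) = √(-77 - 16) = √(-93) = I*√93 ≈ 9.6436*I)
t(10, z)*S + P = (-1*(-3))*(I*√93) - 75 = 3*(I*√93) - 75 = 3*I*√93 - 75 = -75 + 3*I*√93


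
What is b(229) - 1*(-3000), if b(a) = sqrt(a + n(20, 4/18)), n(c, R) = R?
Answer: 3000 + sqrt(2063)/3 ≈ 3015.1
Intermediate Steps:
b(a) = sqrt(2/9 + a) (b(a) = sqrt(a + 4/18) = sqrt(a + 4*(1/18)) = sqrt(a + 2/9) = sqrt(2/9 + a))
b(229) - 1*(-3000) = sqrt(2 + 9*229)/3 - 1*(-3000) = sqrt(2 + 2061)/3 + 3000 = sqrt(2063)/3 + 3000 = 3000 + sqrt(2063)/3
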